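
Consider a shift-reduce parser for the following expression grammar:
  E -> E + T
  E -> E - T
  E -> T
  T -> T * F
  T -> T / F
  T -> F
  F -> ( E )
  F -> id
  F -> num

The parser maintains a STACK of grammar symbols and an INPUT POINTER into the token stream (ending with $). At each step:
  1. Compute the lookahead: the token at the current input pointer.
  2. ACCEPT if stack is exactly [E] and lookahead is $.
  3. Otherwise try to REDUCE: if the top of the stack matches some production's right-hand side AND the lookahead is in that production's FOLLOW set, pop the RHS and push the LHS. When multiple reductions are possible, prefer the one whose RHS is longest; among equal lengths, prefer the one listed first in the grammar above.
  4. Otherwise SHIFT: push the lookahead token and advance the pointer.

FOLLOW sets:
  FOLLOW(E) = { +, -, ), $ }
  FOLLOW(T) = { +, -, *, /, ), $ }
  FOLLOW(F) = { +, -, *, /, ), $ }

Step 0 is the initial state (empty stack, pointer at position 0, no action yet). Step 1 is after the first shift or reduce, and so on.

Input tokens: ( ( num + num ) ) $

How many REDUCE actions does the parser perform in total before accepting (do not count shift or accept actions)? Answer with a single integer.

Step 1: shift (. Stack=[(] ptr=1 lookahead=( remaining=[( num + num ) ) $]
Step 2: shift (. Stack=[( (] ptr=2 lookahead=num remaining=[num + num ) ) $]
Step 3: shift num. Stack=[( ( num] ptr=3 lookahead=+ remaining=[+ num ) ) $]
Step 4: reduce F->num. Stack=[( ( F] ptr=3 lookahead=+ remaining=[+ num ) ) $]
Step 5: reduce T->F. Stack=[( ( T] ptr=3 lookahead=+ remaining=[+ num ) ) $]
Step 6: reduce E->T. Stack=[( ( E] ptr=3 lookahead=+ remaining=[+ num ) ) $]
Step 7: shift +. Stack=[( ( E +] ptr=4 lookahead=num remaining=[num ) ) $]
Step 8: shift num. Stack=[( ( E + num] ptr=5 lookahead=) remaining=[) ) $]
Step 9: reduce F->num. Stack=[( ( E + F] ptr=5 lookahead=) remaining=[) ) $]
Step 10: reduce T->F. Stack=[( ( E + T] ptr=5 lookahead=) remaining=[) ) $]
Step 11: reduce E->E + T. Stack=[( ( E] ptr=5 lookahead=) remaining=[) ) $]
Step 12: shift ). Stack=[( ( E )] ptr=6 lookahead=) remaining=[) $]
Step 13: reduce F->( E ). Stack=[( F] ptr=6 lookahead=) remaining=[) $]
Step 14: reduce T->F. Stack=[( T] ptr=6 lookahead=) remaining=[) $]
Step 15: reduce E->T. Stack=[( E] ptr=6 lookahead=) remaining=[) $]
Step 16: shift ). Stack=[( E )] ptr=7 lookahead=$ remaining=[$]
Step 17: reduce F->( E ). Stack=[F] ptr=7 lookahead=$ remaining=[$]
Step 18: reduce T->F. Stack=[T] ptr=7 lookahead=$ remaining=[$]
Step 19: reduce E->T. Stack=[E] ptr=7 lookahead=$ remaining=[$]
Step 20: accept. Stack=[E] ptr=7 lookahead=$ remaining=[$]

Answer: 12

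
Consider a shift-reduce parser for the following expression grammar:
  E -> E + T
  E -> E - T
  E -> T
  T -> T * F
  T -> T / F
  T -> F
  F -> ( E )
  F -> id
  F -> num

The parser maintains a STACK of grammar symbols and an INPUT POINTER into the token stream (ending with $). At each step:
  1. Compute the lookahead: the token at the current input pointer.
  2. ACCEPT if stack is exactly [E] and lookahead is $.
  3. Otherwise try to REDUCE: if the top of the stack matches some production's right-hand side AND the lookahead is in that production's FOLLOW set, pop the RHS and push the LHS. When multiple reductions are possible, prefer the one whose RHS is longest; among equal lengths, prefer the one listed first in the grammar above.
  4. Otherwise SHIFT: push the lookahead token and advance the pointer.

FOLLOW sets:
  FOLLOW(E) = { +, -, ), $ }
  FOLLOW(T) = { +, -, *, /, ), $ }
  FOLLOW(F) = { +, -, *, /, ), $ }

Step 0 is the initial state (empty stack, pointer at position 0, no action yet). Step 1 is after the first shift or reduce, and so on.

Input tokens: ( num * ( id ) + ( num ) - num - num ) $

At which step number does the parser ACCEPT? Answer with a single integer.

Answer: 39

Derivation:
Step 1: shift (. Stack=[(] ptr=1 lookahead=num remaining=[num * ( id ) + ( num ) - num - num ) $]
Step 2: shift num. Stack=[( num] ptr=2 lookahead=* remaining=[* ( id ) + ( num ) - num - num ) $]
Step 3: reduce F->num. Stack=[( F] ptr=2 lookahead=* remaining=[* ( id ) + ( num ) - num - num ) $]
Step 4: reduce T->F. Stack=[( T] ptr=2 lookahead=* remaining=[* ( id ) + ( num ) - num - num ) $]
Step 5: shift *. Stack=[( T *] ptr=3 lookahead=( remaining=[( id ) + ( num ) - num - num ) $]
Step 6: shift (. Stack=[( T * (] ptr=4 lookahead=id remaining=[id ) + ( num ) - num - num ) $]
Step 7: shift id. Stack=[( T * ( id] ptr=5 lookahead=) remaining=[) + ( num ) - num - num ) $]
Step 8: reduce F->id. Stack=[( T * ( F] ptr=5 lookahead=) remaining=[) + ( num ) - num - num ) $]
Step 9: reduce T->F. Stack=[( T * ( T] ptr=5 lookahead=) remaining=[) + ( num ) - num - num ) $]
Step 10: reduce E->T. Stack=[( T * ( E] ptr=5 lookahead=) remaining=[) + ( num ) - num - num ) $]
Step 11: shift ). Stack=[( T * ( E )] ptr=6 lookahead=+ remaining=[+ ( num ) - num - num ) $]
Step 12: reduce F->( E ). Stack=[( T * F] ptr=6 lookahead=+ remaining=[+ ( num ) - num - num ) $]
Step 13: reduce T->T * F. Stack=[( T] ptr=6 lookahead=+ remaining=[+ ( num ) - num - num ) $]
Step 14: reduce E->T. Stack=[( E] ptr=6 lookahead=+ remaining=[+ ( num ) - num - num ) $]
Step 15: shift +. Stack=[( E +] ptr=7 lookahead=( remaining=[( num ) - num - num ) $]
Step 16: shift (. Stack=[( E + (] ptr=8 lookahead=num remaining=[num ) - num - num ) $]
Step 17: shift num. Stack=[( E + ( num] ptr=9 lookahead=) remaining=[) - num - num ) $]
Step 18: reduce F->num. Stack=[( E + ( F] ptr=9 lookahead=) remaining=[) - num - num ) $]
Step 19: reduce T->F. Stack=[( E + ( T] ptr=9 lookahead=) remaining=[) - num - num ) $]
Step 20: reduce E->T. Stack=[( E + ( E] ptr=9 lookahead=) remaining=[) - num - num ) $]
Step 21: shift ). Stack=[( E + ( E )] ptr=10 lookahead=- remaining=[- num - num ) $]
Step 22: reduce F->( E ). Stack=[( E + F] ptr=10 lookahead=- remaining=[- num - num ) $]
Step 23: reduce T->F. Stack=[( E + T] ptr=10 lookahead=- remaining=[- num - num ) $]
Step 24: reduce E->E + T. Stack=[( E] ptr=10 lookahead=- remaining=[- num - num ) $]
Step 25: shift -. Stack=[( E -] ptr=11 lookahead=num remaining=[num - num ) $]
Step 26: shift num. Stack=[( E - num] ptr=12 lookahead=- remaining=[- num ) $]
Step 27: reduce F->num. Stack=[( E - F] ptr=12 lookahead=- remaining=[- num ) $]
Step 28: reduce T->F. Stack=[( E - T] ptr=12 lookahead=- remaining=[- num ) $]
Step 29: reduce E->E - T. Stack=[( E] ptr=12 lookahead=- remaining=[- num ) $]
Step 30: shift -. Stack=[( E -] ptr=13 lookahead=num remaining=[num ) $]
Step 31: shift num. Stack=[( E - num] ptr=14 lookahead=) remaining=[) $]
Step 32: reduce F->num. Stack=[( E - F] ptr=14 lookahead=) remaining=[) $]
Step 33: reduce T->F. Stack=[( E - T] ptr=14 lookahead=) remaining=[) $]
Step 34: reduce E->E - T. Stack=[( E] ptr=14 lookahead=) remaining=[) $]
Step 35: shift ). Stack=[( E )] ptr=15 lookahead=$ remaining=[$]
Step 36: reduce F->( E ). Stack=[F] ptr=15 lookahead=$ remaining=[$]
Step 37: reduce T->F. Stack=[T] ptr=15 lookahead=$ remaining=[$]
Step 38: reduce E->T. Stack=[E] ptr=15 lookahead=$ remaining=[$]
Step 39: accept. Stack=[E] ptr=15 lookahead=$ remaining=[$]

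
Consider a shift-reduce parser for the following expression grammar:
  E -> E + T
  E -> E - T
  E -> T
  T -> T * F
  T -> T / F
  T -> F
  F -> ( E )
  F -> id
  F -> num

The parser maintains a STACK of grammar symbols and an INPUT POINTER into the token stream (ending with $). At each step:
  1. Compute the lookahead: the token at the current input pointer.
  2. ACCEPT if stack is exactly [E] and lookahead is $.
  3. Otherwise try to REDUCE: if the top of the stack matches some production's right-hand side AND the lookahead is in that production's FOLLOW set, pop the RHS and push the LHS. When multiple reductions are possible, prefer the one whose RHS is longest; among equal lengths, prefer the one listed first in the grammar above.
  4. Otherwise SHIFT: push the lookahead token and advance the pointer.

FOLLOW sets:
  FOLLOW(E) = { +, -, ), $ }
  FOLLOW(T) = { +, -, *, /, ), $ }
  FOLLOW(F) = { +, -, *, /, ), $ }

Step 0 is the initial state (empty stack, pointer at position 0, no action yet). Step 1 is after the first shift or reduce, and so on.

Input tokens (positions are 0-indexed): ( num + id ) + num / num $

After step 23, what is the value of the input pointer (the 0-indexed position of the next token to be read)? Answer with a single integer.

Step 1: shift (. Stack=[(] ptr=1 lookahead=num remaining=[num + id ) + num / num $]
Step 2: shift num. Stack=[( num] ptr=2 lookahead=+ remaining=[+ id ) + num / num $]
Step 3: reduce F->num. Stack=[( F] ptr=2 lookahead=+ remaining=[+ id ) + num / num $]
Step 4: reduce T->F. Stack=[( T] ptr=2 lookahead=+ remaining=[+ id ) + num / num $]
Step 5: reduce E->T. Stack=[( E] ptr=2 lookahead=+ remaining=[+ id ) + num / num $]
Step 6: shift +. Stack=[( E +] ptr=3 lookahead=id remaining=[id ) + num / num $]
Step 7: shift id. Stack=[( E + id] ptr=4 lookahead=) remaining=[) + num / num $]
Step 8: reduce F->id. Stack=[( E + F] ptr=4 lookahead=) remaining=[) + num / num $]
Step 9: reduce T->F. Stack=[( E + T] ptr=4 lookahead=) remaining=[) + num / num $]
Step 10: reduce E->E + T. Stack=[( E] ptr=4 lookahead=) remaining=[) + num / num $]
Step 11: shift ). Stack=[( E )] ptr=5 lookahead=+ remaining=[+ num / num $]
Step 12: reduce F->( E ). Stack=[F] ptr=5 lookahead=+ remaining=[+ num / num $]
Step 13: reduce T->F. Stack=[T] ptr=5 lookahead=+ remaining=[+ num / num $]
Step 14: reduce E->T. Stack=[E] ptr=5 lookahead=+ remaining=[+ num / num $]
Step 15: shift +. Stack=[E +] ptr=6 lookahead=num remaining=[num / num $]
Step 16: shift num. Stack=[E + num] ptr=7 lookahead=/ remaining=[/ num $]
Step 17: reduce F->num. Stack=[E + F] ptr=7 lookahead=/ remaining=[/ num $]
Step 18: reduce T->F. Stack=[E + T] ptr=7 lookahead=/ remaining=[/ num $]
Step 19: shift /. Stack=[E + T /] ptr=8 lookahead=num remaining=[num $]
Step 20: shift num. Stack=[E + T / num] ptr=9 lookahead=$ remaining=[$]
Step 21: reduce F->num. Stack=[E + T / F] ptr=9 lookahead=$ remaining=[$]
Step 22: reduce T->T / F. Stack=[E + T] ptr=9 lookahead=$ remaining=[$]
Step 23: reduce E->E + T. Stack=[E] ptr=9 lookahead=$ remaining=[$]

Answer: 9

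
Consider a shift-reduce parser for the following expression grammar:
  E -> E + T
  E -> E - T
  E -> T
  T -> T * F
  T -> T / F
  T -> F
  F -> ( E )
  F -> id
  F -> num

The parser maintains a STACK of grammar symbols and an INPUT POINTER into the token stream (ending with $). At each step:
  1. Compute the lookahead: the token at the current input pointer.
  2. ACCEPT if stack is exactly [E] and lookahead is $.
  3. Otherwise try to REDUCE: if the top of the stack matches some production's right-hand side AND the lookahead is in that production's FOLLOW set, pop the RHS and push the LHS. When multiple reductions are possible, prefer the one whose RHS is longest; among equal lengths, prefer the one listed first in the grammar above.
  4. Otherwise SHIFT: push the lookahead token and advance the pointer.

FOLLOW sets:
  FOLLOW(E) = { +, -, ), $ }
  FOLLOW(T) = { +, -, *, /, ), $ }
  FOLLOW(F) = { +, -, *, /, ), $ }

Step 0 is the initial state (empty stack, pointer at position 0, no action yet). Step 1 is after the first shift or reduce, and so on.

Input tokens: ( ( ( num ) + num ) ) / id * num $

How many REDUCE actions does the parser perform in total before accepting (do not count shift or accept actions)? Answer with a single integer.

Step 1: shift (. Stack=[(] ptr=1 lookahead=( remaining=[( ( num ) + num ) ) / id * num $]
Step 2: shift (. Stack=[( (] ptr=2 lookahead=( remaining=[( num ) + num ) ) / id * num $]
Step 3: shift (. Stack=[( ( (] ptr=3 lookahead=num remaining=[num ) + num ) ) / id * num $]
Step 4: shift num. Stack=[( ( ( num] ptr=4 lookahead=) remaining=[) + num ) ) / id * num $]
Step 5: reduce F->num. Stack=[( ( ( F] ptr=4 lookahead=) remaining=[) + num ) ) / id * num $]
Step 6: reduce T->F. Stack=[( ( ( T] ptr=4 lookahead=) remaining=[) + num ) ) / id * num $]
Step 7: reduce E->T. Stack=[( ( ( E] ptr=4 lookahead=) remaining=[) + num ) ) / id * num $]
Step 8: shift ). Stack=[( ( ( E )] ptr=5 lookahead=+ remaining=[+ num ) ) / id * num $]
Step 9: reduce F->( E ). Stack=[( ( F] ptr=5 lookahead=+ remaining=[+ num ) ) / id * num $]
Step 10: reduce T->F. Stack=[( ( T] ptr=5 lookahead=+ remaining=[+ num ) ) / id * num $]
Step 11: reduce E->T. Stack=[( ( E] ptr=5 lookahead=+ remaining=[+ num ) ) / id * num $]
Step 12: shift +. Stack=[( ( E +] ptr=6 lookahead=num remaining=[num ) ) / id * num $]
Step 13: shift num. Stack=[( ( E + num] ptr=7 lookahead=) remaining=[) ) / id * num $]
Step 14: reduce F->num. Stack=[( ( E + F] ptr=7 lookahead=) remaining=[) ) / id * num $]
Step 15: reduce T->F. Stack=[( ( E + T] ptr=7 lookahead=) remaining=[) ) / id * num $]
Step 16: reduce E->E + T. Stack=[( ( E] ptr=7 lookahead=) remaining=[) ) / id * num $]
Step 17: shift ). Stack=[( ( E )] ptr=8 lookahead=) remaining=[) / id * num $]
Step 18: reduce F->( E ). Stack=[( F] ptr=8 lookahead=) remaining=[) / id * num $]
Step 19: reduce T->F. Stack=[( T] ptr=8 lookahead=) remaining=[) / id * num $]
Step 20: reduce E->T. Stack=[( E] ptr=8 lookahead=) remaining=[) / id * num $]
Step 21: shift ). Stack=[( E )] ptr=9 lookahead=/ remaining=[/ id * num $]
Step 22: reduce F->( E ). Stack=[F] ptr=9 lookahead=/ remaining=[/ id * num $]
Step 23: reduce T->F. Stack=[T] ptr=9 lookahead=/ remaining=[/ id * num $]
Step 24: shift /. Stack=[T /] ptr=10 lookahead=id remaining=[id * num $]
Step 25: shift id. Stack=[T / id] ptr=11 lookahead=* remaining=[* num $]
Step 26: reduce F->id. Stack=[T / F] ptr=11 lookahead=* remaining=[* num $]
Step 27: reduce T->T / F. Stack=[T] ptr=11 lookahead=* remaining=[* num $]
Step 28: shift *. Stack=[T *] ptr=12 lookahead=num remaining=[num $]
Step 29: shift num. Stack=[T * num] ptr=13 lookahead=$ remaining=[$]
Step 30: reduce F->num. Stack=[T * F] ptr=13 lookahead=$ remaining=[$]
Step 31: reduce T->T * F. Stack=[T] ptr=13 lookahead=$ remaining=[$]
Step 32: reduce E->T. Stack=[E] ptr=13 lookahead=$ remaining=[$]
Step 33: accept. Stack=[E] ptr=13 lookahead=$ remaining=[$]

Answer: 19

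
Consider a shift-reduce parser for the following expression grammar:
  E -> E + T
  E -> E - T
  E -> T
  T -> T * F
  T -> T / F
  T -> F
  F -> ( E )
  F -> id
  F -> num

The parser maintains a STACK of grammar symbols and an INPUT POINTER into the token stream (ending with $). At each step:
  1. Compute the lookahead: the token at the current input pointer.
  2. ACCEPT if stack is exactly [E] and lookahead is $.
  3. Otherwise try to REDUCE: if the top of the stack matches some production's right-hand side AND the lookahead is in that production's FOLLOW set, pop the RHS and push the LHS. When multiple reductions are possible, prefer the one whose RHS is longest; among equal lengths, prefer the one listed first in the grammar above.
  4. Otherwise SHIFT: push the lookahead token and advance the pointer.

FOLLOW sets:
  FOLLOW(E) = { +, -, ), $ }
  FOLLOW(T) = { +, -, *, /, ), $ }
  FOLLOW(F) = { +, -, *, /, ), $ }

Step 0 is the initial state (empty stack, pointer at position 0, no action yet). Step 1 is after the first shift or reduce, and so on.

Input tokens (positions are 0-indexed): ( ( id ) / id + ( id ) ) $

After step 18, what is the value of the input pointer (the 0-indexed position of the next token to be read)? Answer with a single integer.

Step 1: shift (. Stack=[(] ptr=1 lookahead=( remaining=[( id ) / id + ( id ) ) $]
Step 2: shift (. Stack=[( (] ptr=2 lookahead=id remaining=[id ) / id + ( id ) ) $]
Step 3: shift id. Stack=[( ( id] ptr=3 lookahead=) remaining=[) / id + ( id ) ) $]
Step 4: reduce F->id. Stack=[( ( F] ptr=3 lookahead=) remaining=[) / id + ( id ) ) $]
Step 5: reduce T->F. Stack=[( ( T] ptr=3 lookahead=) remaining=[) / id + ( id ) ) $]
Step 6: reduce E->T. Stack=[( ( E] ptr=3 lookahead=) remaining=[) / id + ( id ) ) $]
Step 7: shift ). Stack=[( ( E )] ptr=4 lookahead=/ remaining=[/ id + ( id ) ) $]
Step 8: reduce F->( E ). Stack=[( F] ptr=4 lookahead=/ remaining=[/ id + ( id ) ) $]
Step 9: reduce T->F. Stack=[( T] ptr=4 lookahead=/ remaining=[/ id + ( id ) ) $]
Step 10: shift /. Stack=[( T /] ptr=5 lookahead=id remaining=[id + ( id ) ) $]
Step 11: shift id. Stack=[( T / id] ptr=6 lookahead=+ remaining=[+ ( id ) ) $]
Step 12: reduce F->id. Stack=[( T / F] ptr=6 lookahead=+ remaining=[+ ( id ) ) $]
Step 13: reduce T->T / F. Stack=[( T] ptr=6 lookahead=+ remaining=[+ ( id ) ) $]
Step 14: reduce E->T. Stack=[( E] ptr=6 lookahead=+ remaining=[+ ( id ) ) $]
Step 15: shift +. Stack=[( E +] ptr=7 lookahead=( remaining=[( id ) ) $]
Step 16: shift (. Stack=[( E + (] ptr=8 lookahead=id remaining=[id ) ) $]
Step 17: shift id. Stack=[( E + ( id] ptr=9 lookahead=) remaining=[) ) $]
Step 18: reduce F->id. Stack=[( E + ( F] ptr=9 lookahead=) remaining=[) ) $]

Answer: 9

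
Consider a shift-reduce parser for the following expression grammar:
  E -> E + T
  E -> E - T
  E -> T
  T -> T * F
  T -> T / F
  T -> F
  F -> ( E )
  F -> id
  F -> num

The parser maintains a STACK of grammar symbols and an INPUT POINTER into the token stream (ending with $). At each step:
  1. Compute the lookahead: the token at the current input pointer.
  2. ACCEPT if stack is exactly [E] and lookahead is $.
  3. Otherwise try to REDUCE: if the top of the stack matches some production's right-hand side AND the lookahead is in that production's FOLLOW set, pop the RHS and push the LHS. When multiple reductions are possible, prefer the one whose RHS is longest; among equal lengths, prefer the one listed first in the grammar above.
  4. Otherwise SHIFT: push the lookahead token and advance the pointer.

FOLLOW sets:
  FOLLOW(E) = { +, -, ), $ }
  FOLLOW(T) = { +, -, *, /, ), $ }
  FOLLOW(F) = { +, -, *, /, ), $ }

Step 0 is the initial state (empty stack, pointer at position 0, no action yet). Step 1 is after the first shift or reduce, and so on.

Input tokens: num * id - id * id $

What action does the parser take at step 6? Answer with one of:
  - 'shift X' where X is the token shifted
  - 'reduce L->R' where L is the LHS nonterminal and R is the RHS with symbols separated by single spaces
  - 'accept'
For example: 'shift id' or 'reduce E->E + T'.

Answer: reduce F->id

Derivation:
Step 1: shift num. Stack=[num] ptr=1 lookahead=* remaining=[* id - id * id $]
Step 2: reduce F->num. Stack=[F] ptr=1 lookahead=* remaining=[* id - id * id $]
Step 3: reduce T->F. Stack=[T] ptr=1 lookahead=* remaining=[* id - id * id $]
Step 4: shift *. Stack=[T *] ptr=2 lookahead=id remaining=[id - id * id $]
Step 5: shift id. Stack=[T * id] ptr=3 lookahead=- remaining=[- id * id $]
Step 6: reduce F->id. Stack=[T * F] ptr=3 lookahead=- remaining=[- id * id $]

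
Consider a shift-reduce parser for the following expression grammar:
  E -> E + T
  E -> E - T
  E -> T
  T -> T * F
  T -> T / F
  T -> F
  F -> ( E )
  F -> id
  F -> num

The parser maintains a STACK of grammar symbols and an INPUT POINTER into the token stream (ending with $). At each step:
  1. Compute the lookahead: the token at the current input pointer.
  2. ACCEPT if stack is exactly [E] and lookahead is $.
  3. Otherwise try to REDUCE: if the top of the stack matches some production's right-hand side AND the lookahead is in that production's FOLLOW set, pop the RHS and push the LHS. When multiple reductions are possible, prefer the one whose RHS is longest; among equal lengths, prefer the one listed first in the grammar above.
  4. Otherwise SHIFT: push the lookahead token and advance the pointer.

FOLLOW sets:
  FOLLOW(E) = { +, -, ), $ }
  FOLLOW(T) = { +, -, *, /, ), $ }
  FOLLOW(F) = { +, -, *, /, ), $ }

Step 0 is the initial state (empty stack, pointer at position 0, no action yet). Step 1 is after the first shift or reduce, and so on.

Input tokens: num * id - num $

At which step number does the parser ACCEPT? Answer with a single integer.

Answer: 14

Derivation:
Step 1: shift num. Stack=[num] ptr=1 lookahead=* remaining=[* id - num $]
Step 2: reduce F->num. Stack=[F] ptr=1 lookahead=* remaining=[* id - num $]
Step 3: reduce T->F. Stack=[T] ptr=1 lookahead=* remaining=[* id - num $]
Step 4: shift *. Stack=[T *] ptr=2 lookahead=id remaining=[id - num $]
Step 5: shift id. Stack=[T * id] ptr=3 lookahead=- remaining=[- num $]
Step 6: reduce F->id. Stack=[T * F] ptr=3 lookahead=- remaining=[- num $]
Step 7: reduce T->T * F. Stack=[T] ptr=3 lookahead=- remaining=[- num $]
Step 8: reduce E->T. Stack=[E] ptr=3 lookahead=- remaining=[- num $]
Step 9: shift -. Stack=[E -] ptr=4 lookahead=num remaining=[num $]
Step 10: shift num. Stack=[E - num] ptr=5 lookahead=$ remaining=[$]
Step 11: reduce F->num. Stack=[E - F] ptr=5 lookahead=$ remaining=[$]
Step 12: reduce T->F. Stack=[E - T] ptr=5 lookahead=$ remaining=[$]
Step 13: reduce E->E - T. Stack=[E] ptr=5 lookahead=$ remaining=[$]
Step 14: accept. Stack=[E] ptr=5 lookahead=$ remaining=[$]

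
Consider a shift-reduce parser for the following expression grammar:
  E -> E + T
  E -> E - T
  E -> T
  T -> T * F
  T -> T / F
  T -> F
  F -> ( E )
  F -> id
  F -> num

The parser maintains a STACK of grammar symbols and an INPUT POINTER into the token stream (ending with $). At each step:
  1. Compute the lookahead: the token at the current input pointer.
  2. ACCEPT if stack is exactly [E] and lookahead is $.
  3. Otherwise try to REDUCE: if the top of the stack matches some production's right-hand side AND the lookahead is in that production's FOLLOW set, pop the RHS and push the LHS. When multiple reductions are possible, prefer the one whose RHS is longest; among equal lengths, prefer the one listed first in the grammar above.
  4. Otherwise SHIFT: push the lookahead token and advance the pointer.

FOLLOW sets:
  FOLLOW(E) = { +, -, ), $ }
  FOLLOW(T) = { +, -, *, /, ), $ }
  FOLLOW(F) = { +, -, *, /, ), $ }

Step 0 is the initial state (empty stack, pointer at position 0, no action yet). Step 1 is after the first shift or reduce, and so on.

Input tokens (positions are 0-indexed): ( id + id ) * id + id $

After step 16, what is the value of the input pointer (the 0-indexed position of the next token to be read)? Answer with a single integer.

Answer: 7

Derivation:
Step 1: shift (. Stack=[(] ptr=1 lookahead=id remaining=[id + id ) * id + id $]
Step 2: shift id. Stack=[( id] ptr=2 lookahead=+ remaining=[+ id ) * id + id $]
Step 3: reduce F->id. Stack=[( F] ptr=2 lookahead=+ remaining=[+ id ) * id + id $]
Step 4: reduce T->F. Stack=[( T] ptr=2 lookahead=+ remaining=[+ id ) * id + id $]
Step 5: reduce E->T. Stack=[( E] ptr=2 lookahead=+ remaining=[+ id ) * id + id $]
Step 6: shift +. Stack=[( E +] ptr=3 lookahead=id remaining=[id ) * id + id $]
Step 7: shift id. Stack=[( E + id] ptr=4 lookahead=) remaining=[) * id + id $]
Step 8: reduce F->id. Stack=[( E + F] ptr=4 lookahead=) remaining=[) * id + id $]
Step 9: reduce T->F. Stack=[( E + T] ptr=4 lookahead=) remaining=[) * id + id $]
Step 10: reduce E->E + T. Stack=[( E] ptr=4 lookahead=) remaining=[) * id + id $]
Step 11: shift ). Stack=[( E )] ptr=5 lookahead=* remaining=[* id + id $]
Step 12: reduce F->( E ). Stack=[F] ptr=5 lookahead=* remaining=[* id + id $]
Step 13: reduce T->F. Stack=[T] ptr=5 lookahead=* remaining=[* id + id $]
Step 14: shift *. Stack=[T *] ptr=6 lookahead=id remaining=[id + id $]
Step 15: shift id. Stack=[T * id] ptr=7 lookahead=+ remaining=[+ id $]
Step 16: reduce F->id. Stack=[T * F] ptr=7 lookahead=+ remaining=[+ id $]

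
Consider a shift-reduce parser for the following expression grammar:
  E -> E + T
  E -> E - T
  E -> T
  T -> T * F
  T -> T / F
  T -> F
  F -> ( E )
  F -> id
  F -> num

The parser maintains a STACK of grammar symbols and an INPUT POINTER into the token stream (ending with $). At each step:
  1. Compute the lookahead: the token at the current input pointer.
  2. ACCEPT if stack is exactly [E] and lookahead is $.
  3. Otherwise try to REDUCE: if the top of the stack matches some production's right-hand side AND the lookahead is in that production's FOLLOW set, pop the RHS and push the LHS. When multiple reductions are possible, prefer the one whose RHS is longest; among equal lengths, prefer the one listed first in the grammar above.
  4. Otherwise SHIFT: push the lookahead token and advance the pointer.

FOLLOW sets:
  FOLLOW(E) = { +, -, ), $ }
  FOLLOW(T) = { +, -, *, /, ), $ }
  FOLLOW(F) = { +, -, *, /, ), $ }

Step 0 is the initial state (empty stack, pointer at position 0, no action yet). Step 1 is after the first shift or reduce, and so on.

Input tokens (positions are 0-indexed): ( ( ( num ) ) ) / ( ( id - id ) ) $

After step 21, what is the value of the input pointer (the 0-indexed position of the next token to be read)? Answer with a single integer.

Answer: 10

Derivation:
Step 1: shift (. Stack=[(] ptr=1 lookahead=( remaining=[( ( num ) ) ) / ( ( id - id ) ) $]
Step 2: shift (. Stack=[( (] ptr=2 lookahead=( remaining=[( num ) ) ) / ( ( id - id ) ) $]
Step 3: shift (. Stack=[( ( (] ptr=3 lookahead=num remaining=[num ) ) ) / ( ( id - id ) ) $]
Step 4: shift num. Stack=[( ( ( num] ptr=4 lookahead=) remaining=[) ) ) / ( ( id - id ) ) $]
Step 5: reduce F->num. Stack=[( ( ( F] ptr=4 lookahead=) remaining=[) ) ) / ( ( id - id ) ) $]
Step 6: reduce T->F. Stack=[( ( ( T] ptr=4 lookahead=) remaining=[) ) ) / ( ( id - id ) ) $]
Step 7: reduce E->T. Stack=[( ( ( E] ptr=4 lookahead=) remaining=[) ) ) / ( ( id - id ) ) $]
Step 8: shift ). Stack=[( ( ( E )] ptr=5 lookahead=) remaining=[) ) / ( ( id - id ) ) $]
Step 9: reduce F->( E ). Stack=[( ( F] ptr=5 lookahead=) remaining=[) ) / ( ( id - id ) ) $]
Step 10: reduce T->F. Stack=[( ( T] ptr=5 lookahead=) remaining=[) ) / ( ( id - id ) ) $]
Step 11: reduce E->T. Stack=[( ( E] ptr=5 lookahead=) remaining=[) ) / ( ( id - id ) ) $]
Step 12: shift ). Stack=[( ( E )] ptr=6 lookahead=) remaining=[) / ( ( id - id ) ) $]
Step 13: reduce F->( E ). Stack=[( F] ptr=6 lookahead=) remaining=[) / ( ( id - id ) ) $]
Step 14: reduce T->F. Stack=[( T] ptr=6 lookahead=) remaining=[) / ( ( id - id ) ) $]
Step 15: reduce E->T. Stack=[( E] ptr=6 lookahead=) remaining=[) / ( ( id - id ) ) $]
Step 16: shift ). Stack=[( E )] ptr=7 lookahead=/ remaining=[/ ( ( id - id ) ) $]
Step 17: reduce F->( E ). Stack=[F] ptr=7 lookahead=/ remaining=[/ ( ( id - id ) ) $]
Step 18: reduce T->F. Stack=[T] ptr=7 lookahead=/ remaining=[/ ( ( id - id ) ) $]
Step 19: shift /. Stack=[T /] ptr=8 lookahead=( remaining=[( ( id - id ) ) $]
Step 20: shift (. Stack=[T / (] ptr=9 lookahead=( remaining=[( id - id ) ) $]
Step 21: shift (. Stack=[T / ( (] ptr=10 lookahead=id remaining=[id - id ) ) $]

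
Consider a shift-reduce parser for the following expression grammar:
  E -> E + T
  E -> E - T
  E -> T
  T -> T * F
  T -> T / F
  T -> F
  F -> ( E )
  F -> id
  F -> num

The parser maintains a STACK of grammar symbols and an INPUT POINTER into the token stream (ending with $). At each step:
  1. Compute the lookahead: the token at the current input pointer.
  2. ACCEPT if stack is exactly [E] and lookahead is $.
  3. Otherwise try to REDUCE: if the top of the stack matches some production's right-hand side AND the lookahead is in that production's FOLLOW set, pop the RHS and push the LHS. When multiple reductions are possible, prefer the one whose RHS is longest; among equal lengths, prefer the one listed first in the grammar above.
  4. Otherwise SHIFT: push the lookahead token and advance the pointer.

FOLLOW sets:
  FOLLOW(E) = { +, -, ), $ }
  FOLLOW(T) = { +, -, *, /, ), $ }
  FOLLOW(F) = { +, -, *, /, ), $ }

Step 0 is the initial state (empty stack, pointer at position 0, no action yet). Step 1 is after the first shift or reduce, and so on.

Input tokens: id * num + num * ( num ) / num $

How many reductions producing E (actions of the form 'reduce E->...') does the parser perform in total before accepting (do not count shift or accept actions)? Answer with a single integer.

Step 1: shift id. Stack=[id] ptr=1 lookahead=* remaining=[* num + num * ( num ) / num $]
Step 2: reduce F->id. Stack=[F] ptr=1 lookahead=* remaining=[* num + num * ( num ) / num $]
Step 3: reduce T->F. Stack=[T] ptr=1 lookahead=* remaining=[* num + num * ( num ) / num $]
Step 4: shift *. Stack=[T *] ptr=2 lookahead=num remaining=[num + num * ( num ) / num $]
Step 5: shift num. Stack=[T * num] ptr=3 lookahead=+ remaining=[+ num * ( num ) / num $]
Step 6: reduce F->num. Stack=[T * F] ptr=3 lookahead=+ remaining=[+ num * ( num ) / num $]
Step 7: reduce T->T * F. Stack=[T] ptr=3 lookahead=+ remaining=[+ num * ( num ) / num $]
Step 8: reduce E->T. Stack=[E] ptr=3 lookahead=+ remaining=[+ num * ( num ) / num $]
Step 9: shift +. Stack=[E +] ptr=4 lookahead=num remaining=[num * ( num ) / num $]
Step 10: shift num. Stack=[E + num] ptr=5 lookahead=* remaining=[* ( num ) / num $]
Step 11: reduce F->num. Stack=[E + F] ptr=5 lookahead=* remaining=[* ( num ) / num $]
Step 12: reduce T->F. Stack=[E + T] ptr=5 lookahead=* remaining=[* ( num ) / num $]
Step 13: shift *. Stack=[E + T *] ptr=6 lookahead=( remaining=[( num ) / num $]
Step 14: shift (. Stack=[E + T * (] ptr=7 lookahead=num remaining=[num ) / num $]
Step 15: shift num. Stack=[E + T * ( num] ptr=8 lookahead=) remaining=[) / num $]
Step 16: reduce F->num. Stack=[E + T * ( F] ptr=8 lookahead=) remaining=[) / num $]
Step 17: reduce T->F. Stack=[E + T * ( T] ptr=8 lookahead=) remaining=[) / num $]
Step 18: reduce E->T. Stack=[E + T * ( E] ptr=8 lookahead=) remaining=[) / num $]
Step 19: shift ). Stack=[E + T * ( E )] ptr=9 lookahead=/ remaining=[/ num $]
Step 20: reduce F->( E ). Stack=[E + T * F] ptr=9 lookahead=/ remaining=[/ num $]
Step 21: reduce T->T * F. Stack=[E + T] ptr=9 lookahead=/ remaining=[/ num $]
Step 22: shift /. Stack=[E + T /] ptr=10 lookahead=num remaining=[num $]
Step 23: shift num. Stack=[E + T / num] ptr=11 lookahead=$ remaining=[$]
Step 24: reduce F->num. Stack=[E + T / F] ptr=11 lookahead=$ remaining=[$]
Step 25: reduce T->T / F. Stack=[E + T] ptr=11 lookahead=$ remaining=[$]
Step 26: reduce E->E + T. Stack=[E] ptr=11 lookahead=$ remaining=[$]
Step 27: accept. Stack=[E] ptr=11 lookahead=$ remaining=[$]

Answer: 3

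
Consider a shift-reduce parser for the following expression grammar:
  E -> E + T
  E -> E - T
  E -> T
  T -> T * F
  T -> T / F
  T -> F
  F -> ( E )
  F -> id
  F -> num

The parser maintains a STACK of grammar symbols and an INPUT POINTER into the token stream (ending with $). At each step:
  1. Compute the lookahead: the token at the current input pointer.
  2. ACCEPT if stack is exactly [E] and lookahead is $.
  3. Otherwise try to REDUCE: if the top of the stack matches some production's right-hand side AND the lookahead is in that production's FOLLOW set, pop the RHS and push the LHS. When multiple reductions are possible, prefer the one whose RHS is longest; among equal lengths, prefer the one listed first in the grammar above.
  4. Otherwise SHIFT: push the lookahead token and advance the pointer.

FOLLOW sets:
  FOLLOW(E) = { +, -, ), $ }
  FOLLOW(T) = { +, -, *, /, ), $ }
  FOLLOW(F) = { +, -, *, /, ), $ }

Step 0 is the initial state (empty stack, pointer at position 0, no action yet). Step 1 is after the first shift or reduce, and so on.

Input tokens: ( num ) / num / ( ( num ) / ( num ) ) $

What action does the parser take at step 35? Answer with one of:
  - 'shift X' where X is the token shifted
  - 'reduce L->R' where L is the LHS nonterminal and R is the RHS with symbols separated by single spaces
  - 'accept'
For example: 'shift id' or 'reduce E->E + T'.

Answer: reduce T->T / F

Derivation:
Step 1: shift (. Stack=[(] ptr=1 lookahead=num remaining=[num ) / num / ( ( num ) / ( num ) ) $]
Step 2: shift num. Stack=[( num] ptr=2 lookahead=) remaining=[) / num / ( ( num ) / ( num ) ) $]
Step 3: reduce F->num. Stack=[( F] ptr=2 lookahead=) remaining=[) / num / ( ( num ) / ( num ) ) $]
Step 4: reduce T->F. Stack=[( T] ptr=2 lookahead=) remaining=[) / num / ( ( num ) / ( num ) ) $]
Step 5: reduce E->T. Stack=[( E] ptr=2 lookahead=) remaining=[) / num / ( ( num ) / ( num ) ) $]
Step 6: shift ). Stack=[( E )] ptr=3 lookahead=/ remaining=[/ num / ( ( num ) / ( num ) ) $]
Step 7: reduce F->( E ). Stack=[F] ptr=3 lookahead=/ remaining=[/ num / ( ( num ) / ( num ) ) $]
Step 8: reduce T->F. Stack=[T] ptr=3 lookahead=/ remaining=[/ num / ( ( num ) / ( num ) ) $]
Step 9: shift /. Stack=[T /] ptr=4 lookahead=num remaining=[num / ( ( num ) / ( num ) ) $]
Step 10: shift num. Stack=[T / num] ptr=5 lookahead=/ remaining=[/ ( ( num ) / ( num ) ) $]
Step 11: reduce F->num. Stack=[T / F] ptr=5 lookahead=/ remaining=[/ ( ( num ) / ( num ) ) $]
Step 12: reduce T->T / F. Stack=[T] ptr=5 lookahead=/ remaining=[/ ( ( num ) / ( num ) ) $]
Step 13: shift /. Stack=[T /] ptr=6 lookahead=( remaining=[( ( num ) / ( num ) ) $]
Step 14: shift (. Stack=[T / (] ptr=7 lookahead=( remaining=[( num ) / ( num ) ) $]
Step 15: shift (. Stack=[T / ( (] ptr=8 lookahead=num remaining=[num ) / ( num ) ) $]
Step 16: shift num. Stack=[T / ( ( num] ptr=9 lookahead=) remaining=[) / ( num ) ) $]
Step 17: reduce F->num. Stack=[T / ( ( F] ptr=9 lookahead=) remaining=[) / ( num ) ) $]
Step 18: reduce T->F. Stack=[T / ( ( T] ptr=9 lookahead=) remaining=[) / ( num ) ) $]
Step 19: reduce E->T. Stack=[T / ( ( E] ptr=9 lookahead=) remaining=[) / ( num ) ) $]
Step 20: shift ). Stack=[T / ( ( E )] ptr=10 lookahead=/ remaining=[/ ( num ) ) $]
Step 21: reduce F->( E ). Stack=[T / ( F] ptr=10 lookahead=/ remaining=[/ ( num ) ) $]
Step 22: reduce T->F. Stack=[T / ( T] ptr=10 lookahead=/ remaining=[/ ( num ) ) $]
Step 23: shift /. Stack=[T / ( T /] ptr=11 lookahead=( remaining=[( num ) ) $]
Step 24: shift (. Stack=[T / ( T / (] ptr=12 lookahead=num remaining=[num ) ) $]
Step 25: shift num. Stack=[T / ( T / ( num] ptr=13 lookahead=) remaining=[) ) $]
Step 26: reduce F->num. Stack=[T / ( T / ( F] ptr=13 lookahead=) remaining=[) ) $]
Step 27: reduce T->F. Stack=[T / ( T / ( T] ptr=13 lookahead=) remaining=[) ) $]
Step 28: reduce E->T. Stack=[T / ( T / ( E] ptr=13 lookahead=) remaining=[) ) $]
Step 29: shift ). Stack=[T / ( T / ( E )] ptr=14 lookahead=) remaining=[) $]
Step 30: reduce F->( E ). Stack=[T / ( T / F] ptr=14 lookahead=) remaining=[) $]
Step 31: reduce T->T / F. Stack=[T / ( T] ptr=14 lookahead=) remaining=[) $]
Step 32: reduce E->T. Stack=[T / ( E] ptr=14 lookahead=) remaining=[) $]
Step 33: shift ). Stack=[T / ( E )] ptr=15 lookahead=$ remaining=[$]
Step 34: reduce F->( E ). Stack=[T / F] ptr=15 lookahead=$ remaining=[$]
Step 35: reduce T->T / F. Stack=[T] ptr=15 lookahead=$ remaining=[$]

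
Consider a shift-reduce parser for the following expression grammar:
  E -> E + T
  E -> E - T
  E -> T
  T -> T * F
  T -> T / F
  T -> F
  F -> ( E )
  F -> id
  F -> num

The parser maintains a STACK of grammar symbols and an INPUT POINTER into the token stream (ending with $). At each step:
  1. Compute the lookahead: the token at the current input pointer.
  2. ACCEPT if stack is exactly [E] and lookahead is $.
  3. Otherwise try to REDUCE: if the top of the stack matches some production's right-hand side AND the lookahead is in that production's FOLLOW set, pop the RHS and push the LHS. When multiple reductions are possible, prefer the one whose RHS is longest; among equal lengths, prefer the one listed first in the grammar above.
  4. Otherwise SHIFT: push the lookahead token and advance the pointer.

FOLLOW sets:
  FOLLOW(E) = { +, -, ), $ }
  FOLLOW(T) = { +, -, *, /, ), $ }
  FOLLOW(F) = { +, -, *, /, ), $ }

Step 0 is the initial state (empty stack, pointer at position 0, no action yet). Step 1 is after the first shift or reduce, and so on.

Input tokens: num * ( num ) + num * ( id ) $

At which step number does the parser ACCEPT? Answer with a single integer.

Step 1: shift num. Stack=[num] ptr=1 lookahead=* remaining=[* ( num ) + num * ( id ) $]
Step 2: reduce F->num. Stack=[F] ptr=1 lookahead=* remaining=[* ( num ) + num * ( id ) $]
Step 3: reduce T->F. Stack=[T] ptr=1 lookahead=* remaining=[* ( num ) + num * ( id ) $]
Step 4: shift *. Stack=[T *] ptr=2 lookahead=( remaining=[( num ) + num * ( id ) $]
Step 5: shift (. Stack=[T * (] ptr=3 lookahead=num remaining=[num ) + num * ( id ) $]
Step 6: shift num. Stack=[T * ( num] ptr=4 lookahead=) remaining=[) + num * ( id ) $]
Step 7: reduce F->num. Stack=[T * ( F] ptr=4 lookahead=) remaining=[) + num * ( id ) $]
Step 8: reduce T->F. Stack=[T * ( T] ptr=4 lookahead=) remaining=[) + num * ( id ) $]
Step 9: reduce E->T. Stack=[T * ( E] ptr=4 lookahead=) remaining=[) + num * ( id ) $]
Step 10: shift ). Stack=[T * ( E )] ptr=5 lookahead=+ remaining=[+ num * ( id ) $]
Step 11: reduce F->( E ). Stack=[T * F] ptr=5 lookahead=+ remaining=[+ num * ( id ) $]
Step 12: reduce T->T * F. Stack=[T] ptr=5 lookahead=+ remaining=[+ num * ( id ) $]
Step 13: reduce E->T. Stack=[E] ptr=5 lookahead=+ remaining=[+ num * ( id ) $]
Step 14: shift +. Stack=[E +] ptr=6 lookahead=num remaining=[num * ( id ) $]
Step 15: shift num. Stack=[E + num] ptr=7 lookahead=* remaining=[* ( id ) $]
Step 16: reduce F->num. Stack=[E + F] ptr=7 lookahead=* remaining=[* ( id ) $]
Step 17: reduce T->F. Stack=[E + T] ptr=7 lookahead=* remaining=[* ( id ) $]
Step 18: shift *. Stack=[E + T *] ptr=8 lookahead=( remaining=[( id ) $]
Step 19: shift (. Stack=[E + T * (] ptr=9 lookahead=id remaining=[id ) $]
Step 20: shift id. Stack=[E + T * ( id] ptr=10 lookahead=) remaining=[) $]
Step 21: reduce F->id. Stack=[E + T * ( F] ptr=10 lookahead=) remaining=[) $]
Step 22: reduce T->F. Stack=[E + T * ( T] ptr=10 lookahead=) remaining=[) $]
Step 23: reduce E->T. Stack=[E + T * ( E] ptr=10 lookahead=) remaining=[) $]
Step 24: shift ). Stack=[E + T * ( E )] ptr=11 lookahead=$ remaining=[$]
Step 25: reduce F->( E ). Stack=[E + T * F] ptr=11 lookahead=$ remaining=[$]
Step 26: reduce T->T * F. Stack=[E + T] ptr=11 lookahead=$ remaining=[$]
Step 27: reduce E->E + T. Stack=[E] ptr=11 lookahead=$ remaining=[$]
Step 28: accept. Stack=[E] ptr=11 lookahead=$ remaining=[$]

Answer: 28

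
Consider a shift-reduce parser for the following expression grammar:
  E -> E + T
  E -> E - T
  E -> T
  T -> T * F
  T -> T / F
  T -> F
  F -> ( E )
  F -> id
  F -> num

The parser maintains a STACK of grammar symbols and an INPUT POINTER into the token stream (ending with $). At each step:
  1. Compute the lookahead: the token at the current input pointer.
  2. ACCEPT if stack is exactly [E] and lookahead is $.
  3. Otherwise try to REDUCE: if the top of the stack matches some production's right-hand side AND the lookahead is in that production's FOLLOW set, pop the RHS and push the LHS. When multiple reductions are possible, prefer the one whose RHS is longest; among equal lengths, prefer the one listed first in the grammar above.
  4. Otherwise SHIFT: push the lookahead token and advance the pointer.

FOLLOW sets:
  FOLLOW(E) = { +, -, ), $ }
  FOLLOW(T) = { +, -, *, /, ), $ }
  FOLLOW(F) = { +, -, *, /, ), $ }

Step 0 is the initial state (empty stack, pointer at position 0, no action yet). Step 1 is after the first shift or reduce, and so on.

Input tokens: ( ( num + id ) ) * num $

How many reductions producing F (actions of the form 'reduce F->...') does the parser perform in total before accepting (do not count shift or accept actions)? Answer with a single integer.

Step 1: shift (. Stack=[(] ptr=1 lookahead=( remaining=[( num + id ) ) * num $]
Step 2: shift (. Stack=[( (] ptr=2 lookahead=num remaining=[num + id ) ) * num $]
Step 3: shift num. Stack=[( ( num] ptr=3 lookahead=+ remaining=[+ id ) ) * num $]
Step 4: reduce F->num. Stack=[( ( F] ptr=3 lookahead=+ remaining=[+ id ) ) * num $]
Step 5: reduce T->F. Stack=[( ( T] ptr=3 lookahead=+ remaining=[+ id ) ) * num $]
Step 6: reduce E->T. Stack=[( ( E] ptr=3 lookahead=+ remaining=[+ id ) ) * num $]
Step 7: shift +. Stack=[( ( E +] ptr=4 lookahead=id remaining=[id ) ) * num $]
Step 8: shift id. Stack=[( ( E + id] ptr=5 lookahead=) remaining=[) ) * num $]
Step 9: reduce F->id. Stack=[( ( E + F] ptr=5 lookahead=) remaining=[) ) * num $]
Step 10: reduce T->F. Stack=[( ( E + T] ptr=5 lookahead=) remaining=[) ) * num $]
Step 11: reduce E->E + T. Stack=[( ( E] ptr=5 lookahead=) remaining=[) ) * num $]
Step 12: shift ). Stack=[( ( E )] ptr=6 lookahead=) remaining=[) * num $]
Step 13: reduce F->( E ). Stack=[( F] ptr=6 lookahead=) remaining=[) * num $]
Step 14: reduce T->F. Stack=[( T] ptr=6 lookahead=) remaining=[) * num $]
Step 15: reduce E->T. Stack=[( E] ptr=6 lookahead=) remaining=[) * num $]
Step 16: shift ). Stack=[( E )] ptr=7 lookahead=* remaining=[* num $]
Step 17: reduce F->( E ). Stack=[F] ptr=7 lookahead=* remaining=[* num $]
Step 18: reduce T->F. Stack=[T] ptr=7 lookahead=* remaining=[* num $]
Step 19: shift *. Stack=[T *] ptr=8 lookahead=num remaining=[num $]
Step 20: shift num. Stack=[T * num] ptr=9 lookahead=$ remaining=[$]
Step 21: reduce F->num. Stack=[T * F] ptr=9 lookahead=$ remaining=[$]
Step 22: reduce T->T * F. Stack=[T] ptr=9 lookahead=$ remaining=[$]
Step 23: reduce E->T. Stack=[E] ptr=9 lookahead=$ remaining=[$]
Step 24: accept. Stack=[E] ptr=9 lookahead=$ remaining=[$]

Answer: 5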